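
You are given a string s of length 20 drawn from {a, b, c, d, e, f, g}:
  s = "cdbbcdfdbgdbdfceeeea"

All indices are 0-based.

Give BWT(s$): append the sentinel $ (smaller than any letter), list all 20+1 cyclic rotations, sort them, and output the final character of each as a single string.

aedbdd$bfcgfbceeecddb

rank  rotation               last
    0  $cdbbcdfdbgdbdfceeeea  a
    1  a$cdbbcdfdbgdbdfceeee  e
    2  bbcdfdbgdbdfceeeea$cd  d
    3  bcdfdbgdbdfceeeea$cdb  b
    4  bdfceeeea$cdbbcdfdbgd  d
    5  bgdbdfceeeea$cdbbcdfd  d
    6  cdbbcdfdbgdbdfceeeea$  $
    7  cdfdbgdbdfceeeea$cdbb  b
    8  ceeeea$cdbbcdfdbgdbdf  f
    9  dbbcdfdbgdbdfceeeea$c  c
   10  dbdfceeeea$cdbbcdfdbg  g
   11  dbgdbdfceeeea$cdbbcdf  f
   12  dfceeeea$cdbbcdfdbgdb  b
   13  dfdbgdbdfceeeea$cdbbc  c
   14  ea$cdbbcdfdbgdbdfceee  e
   15  eea$cdbbcdfdbgdbdfcee  e
   16  eeea$cdbbcdfdbgdbdfce  e
   17  eeeea$cdbbcdfdbgdbdfc  c
   18  fceeeea$cdbbcdfdbgdbd  d
   19  fdbgdbdfceeeea$cdbbcd  d
   20  gdbdfceeeea$cdbbcdfdb  b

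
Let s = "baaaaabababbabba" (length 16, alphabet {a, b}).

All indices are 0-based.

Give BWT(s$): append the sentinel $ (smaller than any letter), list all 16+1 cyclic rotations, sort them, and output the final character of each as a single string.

abbaaaabbbb$abaaa

rank  rotation           last
    0  $baaaaabababbabba  a
    1  a$baaaaabababbabb  b
    2  aaaaabababbabba$b  b
    3  aaaabababbabba$ba  a
    4  aaabababbabba$baa  a
    5  aabababbabba$baaa  a
    6  abababbabba$baaaa  a
    7  ababbabba$baaaaab  b
    8  abba$baaaaabababb  b
    9  abbabba$baaaaabab  b
   10  ba$baaaaabababbab  b
   11  baaaaabababbabba$  $
   12  bababbabba$baaaaa  a
   13  babba$baaaaababab  b
   14  babbabba$baaaaaba  a
   15  bba$baaaaabababba  a
   16  bbabba$baaaaababa  a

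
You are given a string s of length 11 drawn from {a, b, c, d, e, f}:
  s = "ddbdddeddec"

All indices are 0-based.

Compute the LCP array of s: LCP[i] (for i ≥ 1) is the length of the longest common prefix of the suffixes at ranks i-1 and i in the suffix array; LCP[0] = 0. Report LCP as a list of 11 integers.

[0, 0, 0, 1, 2, 2, 3, 1, 2, 0, 1]

rank→(start, suffix):
  0 → (2, 'bdddeddec')
  1 → (10, 'c')
  2 → (1, 'dbdddeddec')
  3 → (0, 'ddbdddeddec')
  4 → (3, 'dddeddec')
  5 → (7, 'ddec')
  6 → (4, 'ddeddec')
  7 → (8, 'dec')
  8 → (5, 'deddec')
  9 → (9, 'ec')
  10 → (6, 'eddec')

SA = [2, 10, 1, 0, 3, 7, 4, 8, 5, 9, 6]
i: (SA[i-1],SA[i]) lcp shared
  1: (2,10) 0 ''
  2: (10,1) 0 ''
  3: (1,0) 1 'd'
  4: (0,3) 2 'dd'
  5: (3,7) 2 'dd'
  6: (7,4) 3 'dde'
  7: (4,8) 1 'd'
  8: (8,5) 2 'de'
  9: (5,9) 0 ''
  10: (9,6) 1 'e'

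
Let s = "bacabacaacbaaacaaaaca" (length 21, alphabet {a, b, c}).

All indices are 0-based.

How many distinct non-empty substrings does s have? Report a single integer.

185

sorted suffixes:
  #0 SA[0]=20  'a'
  #1 SA[1]=15  'aaaaca'
  #2 SA[2]=16  'aaaca'
  #3 SA[3]=11  'aaacaaaaca'
  #4 SA[4]=17  'aaca'
  #5 SA[5]=12  'aacaaaaca'
  #6 SA[6]=7  'aacbaaacaaaaca'
  #7 SA[7]=3  'abacaacbaaacaaaaca'
  #8 SA[8]=18  'aca'
  #9 SA[9]=13  'acaaaaca'
  #10 SA[10]=5  'acaacbaaacaaaaca'
  #11 SA[11]=1  'acabacaacbaaacaaaaca'
  #12 SA[12]=8  'acbaaacaaaaca'
  #13 SA[13]=10  'baaacaaaaca'
  #14 SA[14]=4  'bacaacbaaacaaaaca'
  #15 SA[15]=0  'bacabacaacbaaacaaaaca'
  #16 SA[16]=19  'ca'
  #17 SA[17]=14  'caaaaca'
  #18 SA[18]=6  'caacbaaacaaaaca'
  #19 SA[19]=2  'cabacaacbaaacaaaaca'
  #20 SA[20]=9  'cbaaacaaaaca'

SA = [20, 15, 16, 11, 17, 12, 7, 3, 18, 13, 5, 1, 8, 10, 4, 0, 19, 14, 6, 2, 9]
i: (SA[i-1],SA[i]) lcp shared
  1: (20,15) 1 'a'
  2: (15,16) 3 'aaa'
  3: (16,11) 5 'aaaca'
  4: (11,17) 2 'aa'
  5: (17,12) 4 'aaca'
  6: (12,7) 3 'aac'
  7: (7,3) 1 'a'
  8: (3,18) 1 'a'
  9: (18,13) 3 'aca'
  10: (13,5) 4 'acaa'
  11: (5,1) 3 'aca'
  12: (1,8) 2 'ac'
  13: (8,10) 0 ''
  14: (10,4) 2 'ba'
  15: (4,0) 4 'baca'
  16: (0,19) 0 ''
  17: (19,14) 2 'ca'
  18: (14,6) 3 'caa'
  19: (6,2) 2 'ca'
  20: (2,9) 1 'c'

n(n+1)/2 = 21·22/2 = 231
Σ LCP = 0 + 1 + 3 + 5 + 2 + 4 + 3 + 1 + 1 + 3 + 4 + 3 + 2 + 0 + 2 + 4 + 0 + 2 + 3 + 2 + 1 = 46
distinct = 231 − 46 = 185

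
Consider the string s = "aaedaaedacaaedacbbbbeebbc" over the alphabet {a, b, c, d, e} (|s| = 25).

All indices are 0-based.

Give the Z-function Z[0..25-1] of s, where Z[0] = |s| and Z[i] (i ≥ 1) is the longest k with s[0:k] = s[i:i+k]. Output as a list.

Z[0]=25
i=1: fresh scan; Z[1]=1 extend→box=[1,2)
i=2: fresh scan; Z[2]=0
i=3: fresh scan; Z[3]=0
i=4: fresh scan; Z[4]=5 extend→box=[4,9)
i=5: min(r-i=4, Z[1]=1)=1; Z[5]=1
i=6: min(r-i=3, Z[2]=0)=0; Z[6]=0
i=7: min(r-i=2, Z[3]=0)=0; Z[7]=0
i=8: min(r-i=1, Z[4]=5)=1; Z[8]=1
i=9: fresh scan; Z[9]=0
i=10: fresh scan; Z[10]=5 extend→box=[10,15)
i=11: min(r-i=4, Z[1]=1)=1; Z[11]=1
i=12: min(r-i=3, Z[2]=0)=0; Z[12]=0
i=13: min(r-i=2, Z[3]=0)=0; Z[13]=0
i=14: min(r-i=1, Z[4]=5)=1; Z[14]=1
i=15: fresh scan; Z[15]=0
i=16: fresh scan; Z[16]=0
i=17: fresh scan; Z[17]=0
i=18: fresh scan; Z[18]=0
i=19: fresh scan; Z[19]=0
i=20: fresh scan; Z[20]=0
i=21: fresh scan; Z[21]=0
i=22: fresh scan; Z[22]=0
i=23: fresh scan; Z[23]=0
i=24: fresh scan; Z[24]=0

[25, 1, 0, 0, 5, 1, 0, 0, 1, 0, 5, 1, 0, 0, 1, 0, 0, 0, 0, 0, 0, 0, 0, 0, 0]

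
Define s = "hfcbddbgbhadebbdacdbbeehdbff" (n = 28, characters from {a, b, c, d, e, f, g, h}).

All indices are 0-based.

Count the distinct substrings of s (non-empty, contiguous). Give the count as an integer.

rank | idx | suffix
   0 |  16 | acdbbeehdbff
   1 |  10 | adebbdacdbbeehdbff
   2 |  13 | bbdacdbbeehdbff
   3 |  19 | bbeehdbff
   4 |  14 | bdacdbbeehdbff
   5 |   3 | bddbgbhadebbdacdbbeehdbff
   6 |  20 | beehdbff
   7 |  25 | bff
   8 |   6 | bgbhadebbdacdbbeehdbff
   9 |   8 | bhadebbdacdbbeehdbff
  10 |   2 | cbddbgbhadebbdacdbbeehdbff
  11 |  17 | cdbbeehdbff
  12 |  15 | dacdbbeehdbff
  13 |  18 | dbbeehdbff
  14 |  24 | dbff
  15 |   5 | dbgbhadebbdacdbbeehdbff
  16 |   4 | ddbgbhadebbdacdbbeehdbff
  17 |  11 | debbdacdbbeehdbff
  18 |  12 | ebbdacdbbeehdbff
  19 |  21 | eehdbff
  20 |  22 | ehdbff
  21 |  27 | f
  22 |   1 | fcbddbgbhadebbdacdbbeehdbff
  23 |  26 | ff
  24 |   7 | gbhadebbdacdbbeehdbff
  25 |   9 | hadebbdacdbbeehdbff
  26 |  23 | hdbff
  27 |   0 | hfcbddbgbhadebbdacdbbeehdbff

SA = [16, 10, 13, 19, 14, 3, 20, 25, 6, 8, 2, 17, 15, 18, 24, 5, 4, 11, 12, 21, 22, 27, 1, 26, 7, 9, 23, 0]
[i] adj suffixes → lcp
  [1] 16/10 → 1 ('a')
  [2] 10/13 → 0 ('')
  [3] 13/19 → 2 ('bb')
  [4] 19/14 → 1 ('b')
  [5] 14/3 → 2 ('bd')
  [6] 3/20 → 1 ('b')
  [7] 20/25 → 1 ('b')
  [8] 25/6 → 1 ('b')
  [9] 6/8 → 1 ('b')
  [10] 8/2 → 0 ('')
  [11] 2/17 → 1 ('c')
  [12] 17/15 → 0 ('')
  [13] 15/18 → 1 ('d')
  [14] 18/24 → 2 ('db')
  [15] 24/5 → 2 ('db')
  [16] 5/4 → 1 ('d')
  [17] 4/11 → 1 ('d')
  [18] 11/12 → 0 ('')
  [19] 12/21 → 1 ('e')
  [20] 21/22 → 1 ('e')
  [21] 22/27 → 0 ('')
  [22] 27/1 → 1 ('f')
  [23] 1/26 → 1 ('f')
  [24] 26/7 → 0 ('')
  [25] 7/9 → 0 ('')
  [26] 9/23 → 1 ('h')
  [27] 23/0 → 1 ('h')

n(n+1)/2 = 28·29/2 = 406
Σ LCP = 0 + 1 + 0 + 2 + 1 + 2 + 1 + 1 + 1 + 1 + 0 + 1 + 0 + 1 + 2 + 2 + 1 + 1 + 0 + 1 + 1 + 0 + 1 + 1 + 0 + 0 + 1 + 1 = 24
distinct = 406 − 24 = 382

382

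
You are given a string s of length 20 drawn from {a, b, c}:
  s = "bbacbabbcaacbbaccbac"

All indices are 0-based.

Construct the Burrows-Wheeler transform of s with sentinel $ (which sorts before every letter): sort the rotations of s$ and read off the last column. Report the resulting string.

rank  rotation               last
    0  $bbacbabbcaacbbaccbac  c
    1  aacbbaccbac$bbacbabbc  c
    2  abbcaacbbaccbac$bbacb  b
    3  ac$bbacbabbcaacbbaccb  b
    4  acbabbcaacbbaccbac$bb  b
    5  acbbaccbac$bbacbabbca  a
    6  accbac$bbacbabbcaacbb  b
    7  babbcaacbbaccbac$bbac  c
    8  bac$bbacbabbcaacbbacc  c
    9  bacbabbcaacbbaccbac$b  b
   10  baccbac$bbacbabbcaacb  b
   11  bbacbabbcaacbbaccbac$  $
   12  bbaccbac$bbacbabbcaac  c
   13  bbcaacbbaccbac$bbacba  a
   14  bcaacbbaccbac$bbacbab  b
   15  c$bbacbabbcaacbbaccba  a
   16  caacbbaccbac$bbacbabb  b
   17  cbabbcaacbbaccbac$bba  a
   18  cbac$bbacbabbcaacbbac  c
   19  cbbaccbac$bbacbabbcaa  a
   20  ccbac$bbacbabbcaacbba  a

ccbbbabccbb$cababacaa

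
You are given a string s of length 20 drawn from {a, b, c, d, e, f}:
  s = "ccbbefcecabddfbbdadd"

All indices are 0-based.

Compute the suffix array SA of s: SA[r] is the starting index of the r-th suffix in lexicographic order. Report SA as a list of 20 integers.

[9, 17, 14, 2, 15, 10, 3, 8, 1, 0, 6, 19, 16, 18, 11, 12, 7, 4, 13, 5]

rank | idx | suffix
   0 |   9 | abddfbbdadd
   1 |  17 | add
   2 |  14 | bbdadd
   3 |   2 | bbefcecabddfbbdadd
   4 |  15 | bdadd
   5 |  10 | bddfbbdadd
   6 |   3 | befcecabddfbbdadd
   7 |   8 | cabddfbbdadd
   8 |   1 | cbbefcecabddfbbdadd
   9 |   0 | ccbbefcecabddfbbdadd
  10 |   6 | cecabddfbbdadd
  11 |  19 | d
  12 |  16 | dadd
  13 |  18 | dd
  14 |  11 | ddfbbdadd
  15 |  12 | dfbbdadd
  16 |   7 | ecabddfbbdadd
  17 |   4 | efcecabddfbbdadd
  18 |  13 | fbbdadd
  19 |   5 | fcecabddfbbdadd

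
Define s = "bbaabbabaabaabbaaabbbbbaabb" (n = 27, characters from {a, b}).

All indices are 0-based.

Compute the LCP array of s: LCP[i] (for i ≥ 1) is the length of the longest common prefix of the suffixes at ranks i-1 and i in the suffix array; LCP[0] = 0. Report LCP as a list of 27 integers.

[0, 2, 3, 4, 5, 4, 1, 5, 2, 3, 4, 3, 0, 1, 3, 4, 5, 6, 2, 1, 2, 4, 6, 3, 2, 3, 4]

rank | idx | suffix
   0 |  15 | aaabbbbbaabb
   1 |   8 | aabaabbaaabbbbbaabb
   2 |  23 | aabb
   3 |  11 | aabbaaabbbbbaabb
   4 |   2 | aabbabaabaabbaaabbbbbaabb
   5 |  16 | aabbbbbaabb
   6 |   6 | abaabaabbaaabbbbbaabb
   7 |   9 | abaabbaaabbbbbaabb
   8 |  24 | abb
   9 |  12 | abbaaabbbbbaabb
  10 |   3 | abbabaabaabbaaabbbbbaabb
  11 |  17 | abbbbbaabb
  12 |  26 | b
  13 |  14 | baaabbbbbaabb
  14 |   7 | baabaabbaaabbbbbaabb
  15 |  22 | baabb
  16 |  10 | baabbaaabbbbbaabb
  17 |   1 | baabbabaabaabbaaabbbbbaabb
  18 |   5 | babaabaabbaaabbbbbaabb
  19 |  25 | bb
  20 |  13 | bbaaabbbbbaabb
  21 |  21 | bbaabb
  22 |   0 | bbaabbabaabaabbaaabbbbbaabb
  23 |   4 | bbabaabaabbaaabbbbbaabb
  24 |  20 | bbbaabb
  25 |  19 | bbbbaabb
  26 |  18 | bbbbbaabb

SA = [15, 8, 23, 11, 2, 16, 6, 9, 24, 12, 3, 17, 26, 14, 7, 22, 10, 1, 5, 25, 13, 21, 0, 4, 20, 19, 18]
i: (SA[i-1],SA[i]) lcp shared
  1: (15,8) 2 'aa'
  2: (8,23) 3 'aab'
  3: (23,11) 4 'aabb'
  4: (11,2) 5 'aabba'
  5: (2,16) 4 'aabb'
  6: (16,6) 1 'a'
  7: (6,9) 5 'abaab'
  8: (9,24) 2 'ab'
  9: (24,12) 3 'abb'
  10: (12,3) 4 'abba'
  11: (3,17) 3 'abb'
  12: (17,26) 0 ''
  13: (26,14) 1 'b'
  14: (14,7) 3 'baa'
  15: (7,22) 4 'baab'
  16: (22,10) 5 'baabb'
  17: (10,1) 6 'baabba'
  18: (1,5) 2 'ba'
  19: (5,25) 1 'b'
  20: (25,13) 2 'bb'
  21: (13,21) 4 'bbaa'
  22: (21,0) 6 'bbaabb'
  23: (0,4) 3 'bba'
  24: (4,20) 2 'bb'
  25: (20,19) 3 'bbb'
  26: (19,18) 4 'bbbb'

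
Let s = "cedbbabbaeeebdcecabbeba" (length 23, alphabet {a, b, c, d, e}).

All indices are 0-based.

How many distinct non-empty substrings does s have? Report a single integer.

248

sorted suffixes:
  #0 SA[0]=22  'a'
  #1 SA[1]=5  'abbaeeebdcecabbeba'
  #2 SA[2]=17  'abbeba'
  #3 SA[3]=8  'aeeebdcecabbeba'
  #4 SA[4]=21  'ba'
  #5 SA[5]=4  'babbaeeebdcecabbeba'
  #6 SA[6]=7  'baeeebdcecabbeba'
  #7 SA[7]=3  'bbabbaeeebdcecabbeba'
  #8 SA[8]=6  'bbaeeebdcecabbeba'
  #9 SA[9]=18  'bbeba'
  #10 SA[10]=12  'bdcecabbeba'
  #11 SA[11]=19  'beba'
  #12 SA[12]=16  'cabbeba'
  #13 SA[13]=14  'cecabbeba'
  #14 SA[14]=0  'cedbbabbaeeebdcecabbeba'
  #15 SA[15]=2  'dbbabbaeeebdcecabbeba'
  #16 SA[16]=13  'dcecabbeba'
  #17 SA[17]=20  'eba'
  #18 SA[18]=11  'ebdcecabbeba'
  #19 SA[19]=15  'ecabbeba'
  #20 SA[20]=1  'edbbabbaeeebdcecabbeba'
  #21 SA[21]=10  'eebdcecabbeba'
  #22 SA[22]=9  'eeebdcecabbeba'

SA = [22, 5, 17, 8, 21, 4, 7, 3, 6, 18, 12, 19, 16, 14, 0, 2, 13, 20, 11, 15, 1, 10, 9]
[i] adj suffixes → lcp
  [1] 22/5 → 1 ('a')
  [2] 5/17 → 3 ('abb')
  [3] 17/8 → 1 ('a')
  [4] 8/21 → 0 ('')
  [5] 21/4 → 2 ('ba')
  [6] 4/7 → 2 ('ba')
  [7] 7/3 → 1 ('b')
  [8] 3/6 → 3 ('bba')
  [9] 6/18 → 2 ('bb')
  [10] 18/12 → 1 ('b')
  [11] 12/19 → 1 ('b')
  [12] 19/16 → 0 ('')
  [13] 16/14 → 1 ('c')
  [14] 14/0 → 2 ('ce')
  [15] 0/2 → 0 ('')
  [16] 2/13 → 1 ('d')
  [17] 13/20 → 0 ('')
  [18] 20/11 → 2 ('eb')
  [19] 11/15 → 1 ('e')
  [20] 15/1 → 1 ('e')
  [21] 1/10 → 1 ('e')
  [22] 10/9 → 2 ('ee')

n(n+1)/2 = 23·24/2 = 276
Σ LCP = 0 + 1 + 3 + 1 + 0 + 2 + 2 + 1 + 3 + 2 + 1 + 1 + 0 + 1 + 2 + 0 + 1 + 0 + 2 + 1 + 1 + 1 + 2 = 28
distinct = 276 − 28 = 248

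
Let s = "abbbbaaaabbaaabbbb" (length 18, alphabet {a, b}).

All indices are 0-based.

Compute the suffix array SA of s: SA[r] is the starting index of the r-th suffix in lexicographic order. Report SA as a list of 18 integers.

sorted suffixes:
  #0 SA[0]=5  'aaaabbaaabbbb'
  #1 SA[1]=6  'aaabbaaabbbb'
  #2 SA[2]=11  'aaabbbb'
  #3 SA[3]=7  'aabbaaabbbb'
  #4 SA[4]=12  'aabbbb'
  #5 SA[5]=8  'abbaaabbbb'
  #6 SA[6]=13  'abbbb'
  #7 SA[7]=0  'abbbbaaaabbaaabbbb'
  #8 SA[8]=17  'b'
  #9 SA[9]=4  'baaaabbaaabbbb'
  #10 SA[10]=10  'baaabbbb'
  #11 SA[11]=16  'bb'
  #12 SA[12]=3  'bbaaaabbaaabbbb'
  #13 SA[13]=9  'bbaaabbbb'
  #14 SA[14]=15  'bbb'
  #15 SA[15]=2  'bbbaaaabbaaabbbb'
  #16 SA[16]=14  'bbbb'
  #17 SA[17]=1  'bbbbaaaabbaaabbbb'

[5, 6, 11, 7, 12, 8, 13, 0, 17, 4, 10, 16, 3, 9, 15, 2, 14, 1]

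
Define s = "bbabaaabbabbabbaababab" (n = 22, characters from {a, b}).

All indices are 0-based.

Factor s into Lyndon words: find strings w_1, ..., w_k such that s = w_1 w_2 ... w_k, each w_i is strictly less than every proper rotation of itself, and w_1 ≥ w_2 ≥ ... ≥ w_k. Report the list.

emit factor 1: 'b' (i=0, period=1)
emit factor 2: 'b' (i=1, period=1)
emit factor 3: 'ab' (i=2, period=2)
emit factor 4: 'aaabbabbabbaababab' (i=4, period=18)

["b", "b", "ab", "aaabbabbabbaababab"]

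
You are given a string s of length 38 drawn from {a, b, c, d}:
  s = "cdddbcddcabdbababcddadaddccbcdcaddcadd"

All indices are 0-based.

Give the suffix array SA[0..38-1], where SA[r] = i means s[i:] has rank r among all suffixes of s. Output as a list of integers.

sorted suffixes:
  #0 SA[0]=13  'ababcddadaddccbcdcaddcadd'
  #1 SA[1]=15  'abcddadaddccbcdcaddcadd'
  #2 SA[2]=9  'abdbababcddadaddccbcdcaddcadd'
  #3 SA[3]=20  'adaddccbcdcaddcadd'
  #4 SA[4]=35  'add'
  #5 SA[5]=31  'addcadd'
  #6 SA[6]=22  'addccbcdcaddcadd'
  #7 SA[7]=12  'bababcddadaddccbcdcaddcadd'
  #8 SA[8]=14  'babcddadaddccbcdcaddcadd'
  #9 SA[9]=27  'bcdcaddcadd'
  #10 SA[10]=16  'bcddadaddccbcdcaddcadd'
  #11 SA[11]=4  'bcddcabdbababcddadaddccbcdcaddcadd'
  #12 SA[12]=10  'bdbababcddadaddccbcdcaddcadd'
  #13 SA[13]=8  'cabdbababcddadaddccbcdcaddcadd'
  #14 SA[14]=34  'cadd'
  #15 SA[15]=30  'caddcadd'
  #16 SA[16]=26  'cbcdcaddcadd'
  #17 SA[17]=25  'ccbcdcaddcadd'
  #18 SA[18]=28  'cdcaddcadd'
  #19 SA[19]=17  'cddadaddccbcdcaddcadd'
  #20 SA[20]=5  'cddcabdbababcddadaddccbcdcaddcadd'
  #21 SA[21]=0  'cdddbcddcabdbababcddadaddccbcdcaddcadd'
  #22 SA[22]=37  'd'
  #23 SA[23]=19  'dadaddccbcdcaddcadd'
  #24 SA[24]=21  'daddccbcdcaddcadd'
  #25 SA[25]=11  'dbababcddadaddccbcdcaddcadd'
  #26 SA[26]=3  'dbcddcabdbababcddadaddccbcdcaddcadd'
  #27 SA[27]=7  'dcabdbababcddadaddccbcdcaddcadd'
  #28 SA[28]=33  'dcadd'
  #29 SA[29]=29  'dcaddcadd'
  #30 SA[30]=24  'dccbcdcaddcadd'
  #31 SA[31]=36  'dd'
  #32 SA[32]=18  'ddadaddccbcdcaddcadd'
  #33 SA[33]=2  'ddbcddcabdbababcddadaddccbcdcaddcadd'
  #34 SA[34]=6  'ddcabdbababcddadaddccbcdcaddcadd'
  #35 SA[35]=32  'ddcadd'
  #36 SA[36]=23  'ddccbcdcaddcadd'
  #37 SA[37]=1  'dddbcddcabdbababcddadaddccbcdcaddcadd'

[13, 15, 9, 20, 35, 31, 22, 12, 14, 27, 16, 4, 10, 8, 34, 30, 26, 25, 28, 17, 5, 0, 37, 19, 21, 11, 3, 7, 33, 29, 24, 36, 18, 2, 6, 32, 23, 1]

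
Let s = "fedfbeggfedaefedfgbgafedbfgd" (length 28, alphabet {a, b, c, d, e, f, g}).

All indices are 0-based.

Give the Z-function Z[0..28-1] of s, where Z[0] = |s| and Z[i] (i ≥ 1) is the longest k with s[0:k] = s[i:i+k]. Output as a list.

Z[0]=28
i=1: fresh scan; Z[1]=0
i=2: fresh scan; Z[2]=0
i=3: fresh scan; Z[3]=1 extend→box=[3,4)
i=4: fresh scan; Z[4]=0
i=5: fresh scan; Z[5]=0
i=6: fresh scan; Z[6]=0
i=7: fresh scan; Z[7]=0
i=8: fresh scan; Z[8]=3 extend→box=[8,11)
i=9: min(r-i=2, Z[1]=0)=0; Z[9]=0
i=10: min(r-i=1, Z[2]=0)=0; Z[10]=0
i=11: fresh scan; Z[11]=0
i=12: fresh scan; Z[12]=0
i=13: fresh scan; Z[13]=4 extend→box=[13,17)
i=14: min(r-i=3, Z[1]=0)=0; Z[14]=0
i=15: min(r-i=2, Z[2]=0)=0; Z[15]=0
i=16: min(r-i=1, Z[3]=1)=1; Z[16]=1
i=17: fresh scan; Z[17]=0
i=18: fresh scan; Z[18]=0
i=19: fresh scan; Z[19]=0
i=20: fresh scan; Z[20]=0
i=21: fresh scan; Z[21]=3 extend→box=[21,24)
i=22: min(r-i=2, Z[1]=0)=0; Z[22]=0
i=23: min(r-i=1, Z[2]=0)=0; Z[23]=0
i=24: fresh scan; Z[24]=0
i=25: fresh scan; Z[25]=1 extend→box=[25,26)
i=26: fresh scan; Z[26]=0
i=27: fresh scan; Z[27]=0

[28, 0, 0, 1, 0, 0, 0, 0, 3, 0, 0, 0, 0, 4, 0, 0, 1, 0, 0, 0, 0, 3, 0, 0, 0, 1, 0, 0]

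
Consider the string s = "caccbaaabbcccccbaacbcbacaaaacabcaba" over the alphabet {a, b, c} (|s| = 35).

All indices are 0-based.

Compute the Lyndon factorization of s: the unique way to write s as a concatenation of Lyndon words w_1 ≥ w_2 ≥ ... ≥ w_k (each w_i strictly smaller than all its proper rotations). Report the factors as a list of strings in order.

["c", "accb", "aaabbcccccbaacbcbac", "aaaacabcab", "a"]

emit factor 1: 'c' (i=0, period=1)
emit factor 2: 'accb' (i=1, period=4)
emit factor 3: 'aaabbcccccbaacbcbac' (i=5, period=19)
emit factor 4: 'aaaacabcab' (i=24, period=10)
emit factor 5: 'a' (i=34, period=1)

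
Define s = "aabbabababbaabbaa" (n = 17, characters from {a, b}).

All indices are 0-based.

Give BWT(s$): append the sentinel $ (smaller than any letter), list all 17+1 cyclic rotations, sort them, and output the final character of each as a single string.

rank  rotation            last
    0  $aabbabababbaabbaa  a
    1  a$aabbabababbaabba  a
    2  aa$aabbabababbaabb  b
    3  aabbaa$aabbabababb  b
    4  aabbabababbaabbaa$  $
    5  abababbaabbaa$aabb  b
    6  ababbaabbaa$aabbab  b
    7  abbaa$aabbabababba  a
    8  abbaabbaa$aabbabab  b
    9  abbabababbaabbaa$a  a
   10  baa$aabbabababbaab  b
   11  baabbaa$aabbababab  b
   12  babababbaabbaa$aab  b
   13  bababbaabbaa$aabba  a
   14  babbaabbaa$aabbaba  a
   15  bbaa$aabbabababbaa  a
   16  bbaabbaa$aabbababa  a
   17  bbabababbaabbaa$aa  a

aabb$bbababbbaaaaa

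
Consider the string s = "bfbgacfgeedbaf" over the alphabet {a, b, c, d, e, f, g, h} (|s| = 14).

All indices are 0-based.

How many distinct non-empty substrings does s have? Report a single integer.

98

rank→(start, suffix):
  0 → (4, 'acfgeedbaf')
  1 → (12, 'af')
  2 → (11, 'baf')
  3 → (0, 'bfbgacfgeedbaf')
  4 → (2, 'bgacfgeedbaf')
  5 → (5, 'cfgeedbaf')
  6 → (10, 'dbaf')
  7 → (9, 'edbaf')
  8 → (8, 'eedbaf')
  9 → (13, 'f')
  10 → (1, 'fbgacfgeedbaf')
  11 → (6, 'fgeedbaf')
  12 → (3, 'gacfgeedbaf')
  13 → (7, 'geedbaf')

SA = [4, 12, 11, 0, 2, 5, 10, 9, 8, 13, 1, 6, 3, 7]
rank  pair      lcp
   1  s[4:],s[12:]  1  'a'
   2  s[12:],s[11:]  0  ''
   3  s[11:],s[0:]  1  'b'
   4  s[0:],s[2:]  1  'b'
   5  s[2:],s[5:]  0  ''
   6  s[5:],s[10:]  0  ''
   7  s[10:],s[9:]  0  ''
   8  s[9:],s[8:]  1  'e'
   9  s[8:],s[13:]  0  ''
  10  s[13:],s[1:]  1  'f'
  11  s[1:],s[6:]  1  'f'
  12  s[6:],s[3:]  0  ''
  13  s[3:],s[7:]  1  'g'

n(n+1)/2 = 14·15/2 = 105
Σ LCP = 0 + 1 + 0 + 1 + 1 + 0 + 0 + 0 + 1 + 0 + 1 + 1 + 0 + 1 = 7
distinct = 105 − 7 = 98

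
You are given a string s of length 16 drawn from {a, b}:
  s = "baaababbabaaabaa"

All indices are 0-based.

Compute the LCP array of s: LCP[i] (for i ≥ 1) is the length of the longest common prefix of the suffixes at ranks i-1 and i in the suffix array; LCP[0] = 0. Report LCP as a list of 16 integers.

rank→(start, suffix):
  0 → (15, 'a')
  1 → (14, 'aa')
  2 → (10, 'aaabaa')
  3 → (1, 'aaababbabaaabaa')
  4 → (11, 'aabaa')
  5 → (2, 'aababbabaaabaa')
  6 → (12, 'abaa')
  7 → (8, 'abaaabaa')
  8 → (3, 'ababbabaaabaa')
  9 → (5, 'abbabaaabaa')
  10 → (13, 'baa')
  11 → (9, 'baaabaa')
  12 → (0, 'baaababbabaaabaa')
  13 → (7, 'babaaabaa')
  14 → (4, 'babbabaaabaa')
  15 → (6, 'bbabaaabaa')

SA = [15, 14, 10, 1, 11, 2, 12, 8, 3, 5, 13, 9, 0, 7, 4, 6]
i: (SA[i-1],SA[i]) lcp shared
  1: (15,14) 1 'a'
  2: (14,10) 2 'aa'
  3: (10,1) 5 'aaaba'
  4: (1,11) 2 'aa'
  5: (11,2) 4 'aaba'
  6: (2,12) 1 'a'
  7: (12,8) 4 'abaa'
  8: (8,3) 3 'aba'
  9: (3,5) 2 'ab'
  10: (5,13) 0 ''
  11: (13,9) 3 'baa'
  12: (9,0) 6 'baaaba'
  13: (0,7) 2 'ba'
  14: (7,4) 3 'bab'
  15: (4,6) 1 'b'

[0, 1, 2, 5, 2, 4, 1, 4, 3, 2, 0, 3, 6, 2, 3, 1]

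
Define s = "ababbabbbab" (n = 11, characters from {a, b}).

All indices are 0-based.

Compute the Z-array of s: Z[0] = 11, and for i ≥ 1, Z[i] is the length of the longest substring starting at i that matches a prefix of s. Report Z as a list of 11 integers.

Z[0]=11
i=1: i≥r, start 0; Z[1]=0
i=2: i≥r, start 0; Z[2]=2 scan→box=[2,4)
i=3: min(r-i=1, Z[1]=0)=0; Z[3]=0
i=4: i≥r, start 0; Z[4]=0
i=5: i≥r, start 0; Z[5]=2 scan→box=[5,7)
i=6: min(r-i=1, Z[1]=0)=0; Z[6]=0
i=7: i≥r, start 0; Z[7]=0
i=8: i≥r, start 0; Z[8]=0
i=9: i≥r, start 0; Z[9]=2 scan→box=[9,11)
i=10: min(r-i=1, Z[1]=0)=0; Z[10]=0

[11, 0, 2, 0, 0, 2, 0, 0, 0, 2, 0]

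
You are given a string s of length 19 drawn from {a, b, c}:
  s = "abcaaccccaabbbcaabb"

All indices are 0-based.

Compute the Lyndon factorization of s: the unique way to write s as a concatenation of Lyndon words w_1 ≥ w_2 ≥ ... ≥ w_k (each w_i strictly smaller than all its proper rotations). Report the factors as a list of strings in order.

emit factor 1: 'abc' (i=0, period=3)
emit factor 2: 'aacccc' (i=3, period=6)
emit factor 3: 'aabbbc' (i=9, period=6)
emit factor 4: 'aabb' (i=15, period=4)

["abc", "aacccc", "aabbbc", "aabb"]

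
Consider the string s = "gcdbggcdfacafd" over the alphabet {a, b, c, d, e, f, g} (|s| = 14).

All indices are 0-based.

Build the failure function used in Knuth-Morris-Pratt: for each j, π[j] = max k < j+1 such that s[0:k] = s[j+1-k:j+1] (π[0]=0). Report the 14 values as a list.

[0, 0, 0, 0, 1, 1, 2, 3, 0, 0, 0, 0, 0, 0]

π[0] = 0
j=1 s[j]='c': π[1]=0 (border '')
j=2 s[j]='d': π[2]=0 (border '')
j=3 s[j]='b': π[3]=0 (border '')
j=4 s[j]='g': π[4]=1 (border 'g')
j=5 s[j]='g': k: 1→0; π[5]=1 (border 'g')
j=6 s[j]='c': π[6]=2 (border 'gc')
j=7 s[j]='d': π[7]=3 (border 'gcd')
j=8 s[j]='f': k: 3→0; π[8]=0 (border '')
j=9 s[j]='a': π[9]=0 (border '')
j=10 s[j]='c': π[10]=0 (border '')
j=11 s[j]='a': π[11]=0 (border '')
j=12 s[j]='f': π[12]=0 (border '')
j=13 s[j]='d': π[13]=0 (border '')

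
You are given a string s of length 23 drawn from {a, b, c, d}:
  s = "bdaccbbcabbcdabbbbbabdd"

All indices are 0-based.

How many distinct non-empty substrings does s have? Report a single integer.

rank | idx | suffix
   0 |  13 | abbbbbabdd
   1 |   8 | abbcdabbbbbabdd
   2 |  19 | abdd
   3 |   2 | accbbcabbcdabbbbbabdd
   4 |  18 | babdd
   5 |  17 | bbabdd
   6 |  16 | bbbabdd
   7 |  15 | bbbbabdd
   8 |  14 | bbbbbabdd
   9 |   5 | bbcabbcdabbbbbabdd
  10 |   9 | bbcdabbbbbabdd
  11 |   6 | bcabbcdabbbbbabdd
  12 |  10 | bcdabbbbbabdd
  13 |   0 | bdaccbbcabbcdabbbbbabdd
  14 |  20 | bdd
  15 |   7 | cabbcdabbbbbabdd
  16 |   4 | cbbcabbcdabbbbbabdd
  17 |   3 | ccbbcabbcdabbbbbabdd
  18 |  11 | cdabbbbbabdd
  19 |  22 | d
  20 |  12 | dabbbbbabdd
  21 |   1 | daccbbcabbcdabbbbbabdd
  22 |  21 | dd

SA = [13, 8, 19, 2, 18, 17, 16, 15, 14, 5, 9, 6, 10, 0, 20, 7, 4, 3, 11, 22, 12, 1, 21]
rank  pair      lcp
   1  s[13:],s[8:]  3  'abb'
   2  s[8:],s[19:]  2  'ab'
   3  s[19:],s[2:]  1  'a'
   4  s[2:],s[18:]  0  ''
   5  s[18:],s[17:]  1  'b'
   6  s[17:],s[16:]  2  'bb'
   7  s[16:],s[15:]  3  'bbb'
   8  s[15:],s[14:]  4  'bbbb'
   9  s[14:],s[5:]  2  'bb'
  10  s[5:],s[9:]  3  'bbc'
  11  s[9:],s[6:]  1  'b'
  12  s[6:],s[10:]  2  'bc'
  13  s[10:],s[0:]  1  'b'
  14  s[0:],s[20:]  2  'bd'
  15  s[20:],s[7:]  0  ''
  16  s[7:],s[4:]  1  'c'
  17  s[4:],s[3:]  1  'c'
  18  s[3:],s[11:]  1  'c'
  19  s[11:],s[22:]  0  ''
  20  s[22:],s[12:]  1  'd'
  21  s[12:],s[1:]  2  'da'
  22  s[1:],s[21:]  1  'd'

n(n+1)/2 = 23·24/2 = 276
Σ LCP = 0 + 3 + 2 + 1 + 0 + 1 + 2 + 3 + 4 + 2 + 3 + 1 + 2 + 1 + 2 + 0 + 1 + 1 + 1 + 0 + 1 + 2 + 1 = 34
distinct = 276 − 34 = 242

242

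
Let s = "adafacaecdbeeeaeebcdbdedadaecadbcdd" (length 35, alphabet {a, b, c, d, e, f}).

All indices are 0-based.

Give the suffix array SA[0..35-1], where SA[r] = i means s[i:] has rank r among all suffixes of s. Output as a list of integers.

[4, 24, 0, 29, 26, 6, 14, 2, 17, 31, 20, 10, 28, 5, 18, 8, 32, 34, 23, 25, 1, 30, 19, 9, 33, 21, 13, 16, 27, 7, 22, 12, 15, 11, 3]

rank→(start, suffix):
  0 → (4, 'acaecdbeeeaeebcdbdedadaecadbcdd')
  1 → (24, 'adaecadbcdd')
  2 → (0, 'adafacaecdbeeeaeebcdbdedadaecadbcdd')
  3 → (29, 'adbcdd')
  4 → (26, 'aecadbcdd')
  5 → (6, 'aecdbeeeaeebcdbdedadaecadbcdd')
  6 → (14, 'aeebcdbdedadaecadbcdd')
  7 → (2, 'afacaecdbeeeaeebcdbdedadaecadbcdd')
  8 → (17, 'bcdbdedadaecadbcdd')
  9 → (31, 'bcdd')
  10 → (20, 'bdedadaecadbcdd')
  11 → (10, 'beeeaeebcdbdedadaecadbcdd')
  12 → (28, 'cadbcdd')
  13 → (5, 'caecdbeeeaeebcdbdedadaecadbcdd')
  14 → (18, 'cdbdedadaecadbcdd')
  15 → (8, 'cdbeeeaeebcdbdedadaecadbcdd')
  16 → (32, 'cdd')
  17 → (34, 'd')
  18 → (23, 'dadaecadbcdd')
  19 → (25, 'daecadbcdd')
  20 → (1, 'dafacaecdbeeeaeebcdbdedadaecadbcdd')
  21 → (30, 'dbcdd')
  22 → (19, 'dbdedadaecadbcdd')
  23 → (9, 'dbeeeaeebcdbdedadaecadbcdd')
  24 → (33, 'dd')
  25 → (21, 'dedadaecadbcdd')
  26 → (13, 'eaeebcdbdedadaecadbcdd')
  27 → (16, 'ebcdbdedadaecadbcdd')
  28 → (27, 'ecadbcdd')
  29 → (7, 'ecdbeeeaeebcdbdedadaecadbcdd')
  30 → (22, 'edadaecadbcdd')
  31 → (12, 'eeaeebcdbdedadaecadbcdd')
  32 → (15, 'eebcdbdedadaecadbcdd')
  33 → (11, 'eeeaeebcdbdedadaecadbcdd')
  34 → (3, 'facaecdbeeeaeebcdbdedadaecadbcdd')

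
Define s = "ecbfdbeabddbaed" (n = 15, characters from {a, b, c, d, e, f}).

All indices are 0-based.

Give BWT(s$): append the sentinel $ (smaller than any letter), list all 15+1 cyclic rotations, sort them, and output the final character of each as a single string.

debdadceedfbb$ab

rank  rotation          last
    0  $ecbfdbeabddbaed  d
    1  abddbaed$ecbfdbe  e
    2  aed$ecbfdbeabddb  b
    3  baed$ecbfdbeabdd  d
    4  bddbaed$ecbfdbea  a
    5  beabddbaed$ecbfd  d
    6  bfdbeabddbaed$ec  c
    7  cbfdbeabddbaed$e  e
    8  d$ecbfdbeabddbae  e
    9  dbaed$ecbfdbeabd  d
   10  dbeabddbaed$ecbf  f
   11  ddbaed$ecbfdbeab  b
   12  eabddbaed$ecbfdb  b
   13  ecbfdbeabddbaed$  $
   14  ed$ecbfdbeabddba  a
   15  fdbeabddbaed$ecb  b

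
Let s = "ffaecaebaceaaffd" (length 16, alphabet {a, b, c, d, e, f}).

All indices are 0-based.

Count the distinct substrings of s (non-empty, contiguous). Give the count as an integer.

rank | idx | suffix
   0 |  11 | aaffd
   1 |   8 | aceaaffd
   2 |   5 | aebaceaaffd
   3 |   2 | aecaebaceaaffd
   4 |  12 | affd
   5 |   7 | baceaaffd
   6 |   4 | caebaceaaffd
   7 |   9 | ceaaffd
   8 |  15 | d
   9 |  10 | eaaffd
  10 |   6 | ebaceaaffd
  11 |   3 | ecaebaceaaffd
  12 |   1 | faecaebaceaaffd
  13 |  14 | fd
  14 |   0 | ffaecaebaceaaffd
  15 |  13 | ffd

SA = [11, 8, 5, 2, 12, 7, 4, 9, 15, 10, 6, 3, 1, 14, 0, 13]
i: (SA[i-1],SA[i]) lcp shared
  1: (11,8) 1 'a'
  2: (8,5) 1 'a'
  3: (5,2) 2 'ae'
  4: (2,12) 1 'a'
  5: (12,7) 0 ''
  6: (7,4) 0 ''
  7: (4,9) 1 'c'
  8: (9,15) 0 ''
  9: (15,10) 0 ''
  10: (10,6) 1 'e'
  11: (6,3) 1 'e'
  12: (3,1) 0 ''
  13: (1,14) 1 'f'
  14: (14,0) 1 'f'
  15: (0,13) 2 'ff'

n(n+1)/2 = 16·17/2 = 136
Σ LCP = 0 + 1 + 1 + 2 + 1 + 0 + 0 + 1 + 0 + 0 + 1 + 1 + 0 + 1 + 1 + 2 = 12
distinct = 136 − 12 = 124

124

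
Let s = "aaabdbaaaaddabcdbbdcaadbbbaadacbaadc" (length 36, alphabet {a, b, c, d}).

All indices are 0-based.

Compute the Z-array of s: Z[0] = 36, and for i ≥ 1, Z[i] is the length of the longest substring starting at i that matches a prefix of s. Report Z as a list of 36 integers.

Z[0]=36
i=1: i≥r, start 0; Z[1]=2 scan→box=[1,3)
i=2: min(r-i=1, Z[1]=2)=1; Z[2]=1
i=3: i≥r, start 0; Z[3]=0
i=4: i≥r, start 0; Z[4]=0
i=5: i≥r, start 0; Z[5]=0
i=6: i≥r, start 0; Z[6]=3 scan→box=[6,9)
i=7: min(r-i=2, Z[1]=2)=2; Z[7]=3 scan→box=[7,10)
i=8: min(r-i=2, Z[1]=2)=2; Z[8]=2
i=9: min(r-i=1, Z[2]=1)=1; Z[9]=1
i=10: i≥r, start 0; Z[10]=0
i=11: i≥r, start 0; Z[11]=0
i=12: i≥r, start 0; Z[12]=1 scan→box=[12,13)
i=13: i≥r, start 0; Z[13]=0
i=14: i≥r, start 0; Z[14]=0
i=15: i≥r, start 0; Z[15]=0
i=16: i≥r, start 0; Z[16]=0
i=17: i≥r, start 0; Z[17]=0
i=18: i≥r, start 0; Z[18]=0
i=19: i≥r, start 0; Z[19]=0
i=20: i≥r, start 0; Z[20]=2 scan→box=[20,22)
i=21: min(r-i=1, Z[1]=2)=1; Z[21]=1
i=22: i≥r, start 0; Z[22]=0
i=23: i≥r, start 0; Z[23]=0
i=24: i≥r, start 0; Z[24]=0
i=25: i≥r, start 0; Z[25]=0
i=26: i≥r, start 0; Z[26]=2 scan→box=[26,28)
i=27: min(r-i=1, Z[1]=2)=1; Z[27]=1
i=28: i≥r, start 0; Z[28]=0
i=29: i≥r, start 0; Z[29]=1 scan→box=[29,30)
i=30: i≥r, start 0; Z[30]=0
i=31: i≥r, start 0; Z[31]=0
i=32: i≥r, start 0; Z[32]=2 scan→box=[32,34)
i=33: min(r-i=1, Z[1]=2)=1; Z[33]=1
i=34: i≥r, start 0; Z[34]=0
i=35: i≥r, start 0; Z[35]=0

[36, 2, 1, 0, 0, 0, 3, 3, 2, 1, 0, 0, 1, 0, 0, 0, 0, 0, 0, 0, 2, 1, 0, 0, 0, 0, 2, 1, 0, 1, 0, 0, 2, 1, 0, 0]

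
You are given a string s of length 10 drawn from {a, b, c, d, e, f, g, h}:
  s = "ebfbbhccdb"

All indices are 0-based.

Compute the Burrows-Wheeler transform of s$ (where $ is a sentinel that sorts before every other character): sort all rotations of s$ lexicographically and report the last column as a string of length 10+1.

rank  rotation     last
    0  $ebfbbhccdb  b
    1  b$ebfbbhccd  d
    2  bbhccdb$ebf  f
    3  bfbbhccdb$e  e
    4  bhccdb$ebfb  b
    5  ccdb$ebfbbh  h
    6  cdb$ebfbbhc  c
    7  db$ebfbbhcc  c
    8  ebfbbhccdb$  $
    9  fbbhccdb$eb  b
   10  hccdb$ebfbb  b

bdfebhcc$bb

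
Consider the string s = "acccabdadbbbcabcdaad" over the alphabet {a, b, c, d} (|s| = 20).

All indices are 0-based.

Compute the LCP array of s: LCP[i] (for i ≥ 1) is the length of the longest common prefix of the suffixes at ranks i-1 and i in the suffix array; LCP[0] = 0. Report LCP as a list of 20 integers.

rank | idx | suffix
   0 |  17 | aad
   1 |  13 | abcdaad
   2 |   4 | abdadbbbcabcdaad
   3 |   0 | acccabdadbbbcabcdaad
   4 |  18 | ad
   5 |   7 | adbbbcabcdaad
   6 |   9 | bbbcabcdaad
   7 |  10 | bbcabcdaad
   8 |  11 | bcabcdaad
   9 |  14 | bcdaad
  10 |   5 | bdadbbbcabcdaad
  11 |  12 | cabcdaad
  12 |   3 | cabdadbbbcabcdaad
  13 |   2 | ccabdadbbbcabcdaad
  14 |   1 | cccabdadbbbcabcdaad
  15 |  15 | cdaad
  16 |  19 | d
  17 |  16 | daad
  18 |   6 | dadbbbcabcdaad
  19 |   8 | dbbbcabcdaad

SA = [17, 13, 4, 0, 18, 7, 9, 10, 11, 14, 5, 12, 3, 2, 1, 15, 19, 16, 6, 8]
rank  pair      lcp
   1  s[17:],s[13:]  1  'a'
   2  s[13:],s[4:]  2  'ab'
   3  s[4:],s[0:]  1  'a'
   4  s[0:],s[18:]  1  'a'
   5  s[18:],s[7:]  2  'ad'
   6  s[7:],s[9:]  0  ''
   7  s[9:],s[10:]  2  'bb'
   8  s[10:],s[11:]  1  'b'
   9  s[11:],s[14:]  2  'bc'
  10  s[14:],s[5:]  1  'b'
  11  s[5:],s[12:]  0  ''
  12  s[12:],s[3:]  3  'cab'
  13  s[3:],s[2:]  1  'c'
  14  s[2:],s[1:]  2  'cc'
  15  s[1:],s[15:]  1  'c'
  16  s[15:],s[19:]  0  ''
  17  s[19:],s[16:]  1  'd'
  18  s[16:],s[6:]  2  'da'
  19  s[6:],s[8:]  1  'd'

[0, 1, 2, 1, 1, 2, 0, 2, 1, 2, 1, 0, 3, 1, 2, 1, 0, 1, 2, 1]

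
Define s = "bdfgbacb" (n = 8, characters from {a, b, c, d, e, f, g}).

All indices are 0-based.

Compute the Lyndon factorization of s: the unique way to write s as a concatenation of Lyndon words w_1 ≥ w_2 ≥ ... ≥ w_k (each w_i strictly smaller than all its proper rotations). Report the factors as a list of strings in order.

emit factor 1: 'bdfg' (i=0, period=4)
emit factor 2: 'b' (i=4, period=1)
emit factor 3: 'acb' (i=5, period=3)

["bdfg", "b", "acb"]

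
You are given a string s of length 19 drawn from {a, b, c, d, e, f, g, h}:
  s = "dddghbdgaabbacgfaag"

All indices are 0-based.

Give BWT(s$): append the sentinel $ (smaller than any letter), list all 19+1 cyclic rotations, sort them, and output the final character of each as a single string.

rank  rotation              last
    0  $dddghbdgaabbacgfaag  g
    1  aabbacgfaag$dddghbdg  g
    2  aag$dddghbdgaabbacgf  f
    3  abbacgfaag$dddghbdga  a
    4  acgfaag$dddghbdgaabb  b
    5  ag$dddghbdgaabbacgfa  a
    6  bacgfaag$dddghbdgaab  b
    7  bbacgfaag$dddghbdgaa  a
    8  bdgaabbacgfaag$dddgh  h
    9  cgfaag$dddghbdgaabba  a
   10  dddghbdgaabbacgfaag$  $
   11  ddghbdgaabbacgfaag$d  d
   12  dgaabbacgfaag$dddghb  b
   13  dghbdgaabbacgfaag$dd  d
   14  faag$dddghbdgaabbacg  g
   15  g$dddghbdgaabbacgfaa  a
   16  gaabbacgfaag$dddghbd  d
   17  gfaag$dddghbdgaabbac  c
   18  ghbdgaabbacgfaag$ddd  d
   19  hbdgaabbacgfaag$dddg  g

ggfababaha$dbdgadcdg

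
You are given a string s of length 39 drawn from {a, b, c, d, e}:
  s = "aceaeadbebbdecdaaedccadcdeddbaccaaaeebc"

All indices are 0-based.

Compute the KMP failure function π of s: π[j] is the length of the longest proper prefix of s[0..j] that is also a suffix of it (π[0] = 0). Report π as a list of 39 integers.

π[0] = 0
j=1 s[j]='c': π[1]=0 (border '')
j=2 s[j]='e': π[2]=0 (border '')
j=3 s[j]='a': π[3]=1 (border 'a')
j=4 s[j]='e': k: 1→0; π[4]=0 (border '')
j=5 s[j]='a': π[5]=1 (border 'a')
j=6 s[j]='d': k: 1→0; π[6]=0 (border '')
j=7 s[j]='b': π[7]=0 (border '')
j=8 s[j]='e': π[8]=0 (border '')
j=9 s[j]='b': π[9]=0 (border '')
j=10 s[j]='b': π[10]=0 (border '')
j=11 s[j]='d': π[11]=0 (border '')
j=12 s[j]='e': π[12]=0 (border '')
j=13 s[j]='c': π[13]=0 (border '')
j=14 s[j]='d': π[14]=0 (border '')
j=15 s[j]='a': π[15]=1 (border 'a')
j=16 s[j]='a': k: 1→0; π[16]=1 (border 'a')
j=17 s[j]='e': k: 1→0; π[17]=0 (border '')
j=18 s[j]='d': π[18]=0 (border '')
j=19 s[j]='c': π[19]=0 (border '')
j=20 s[j]='c': π[20]=0 (border '')
j=21 s[j]='a': π[21]=1 (border 'a')
j=22 s[j]='d': k: 1→0; π[22]=0 (border '')
j=23 s[j]='c': π[23]=0 (border '')
j=24 s[j]='d': π[24]=0 (border '')
j=25 s[j]='e': π[25]=0 (border '')
j=26 s[j]='d': π[26]=0 (border '')
j=27 s[j]='d': π[27]=0 (border '')
j=28 s[j]='b': π[28]=0 (border '')
j=29 s[j]='a': π[29]=1 (border 'a')
j=30 s[j]='c': π[30]=2 (border 'ac')
j=31 s[j]='c': k: 2→0; π[31]=0 (border '')
j=32 s[j]='a': π[32]=1 (border 'a')
j=33 s[j]='a': k: 1→0; π[33]=1 (border 'a')
j=34 s[j]='a': k: 1→0; π[34]=1 (border 'a')
j=35 s[j]='e': k: 1→0; π[35]=0 (border '')
j=36 s[j]='e': π[36]=0 (border '')
j=37 s[j]='b': π[37]=0 (border '')
j=38 s[j]='c': π[38]=0 (border '')

[0, 0, 0, 1, 0, 1, 0, 0, 0, 0, 0, 0, 0, 0, 0, 1, 1, 0, 0, 0, 0, 1, 0, 0, 0, 0, 0, 0, 0, 1, 2, 0, 1, 1, 1, 0, 0, 0, 0]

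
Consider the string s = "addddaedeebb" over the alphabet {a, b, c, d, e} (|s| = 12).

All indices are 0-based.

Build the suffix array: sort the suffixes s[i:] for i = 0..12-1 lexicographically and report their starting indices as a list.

sorted suffixes:
  #0 SA[0]=0  'addddaedeebb'
  #1 SA[1]=5  'aedeebb'
  #2 SA[2]=11  'b'
  #3 SA[3]=10  'bb'
  #4 SA[4]=4  'daedeebb'
  #5 SA[5]=3  'ddaedeebb'
  #6 SA[6]=2  'dddaedeebb'
  #7 SA[7]=1  'ddddaedeebb'
  #8 SA[8]=7  'deebb'
  #9 SA[9]=9  'ebb'
  #10 SA[10]=6  'edeebb'
  #11 SA[11]=8  'eebb'

[0, 5, 11, 10, 4, 3, 2, 1, 7, 9, 6, 8]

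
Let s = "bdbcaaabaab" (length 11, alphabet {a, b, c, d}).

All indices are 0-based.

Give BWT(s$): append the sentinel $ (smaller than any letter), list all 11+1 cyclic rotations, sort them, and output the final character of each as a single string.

bcbaaaaad$bb

rank  rotation      last
    0  $bdbcaaabaab  b
    1  aaabaab$bdbc  c
    2  aab$bdbcaaab  b
    3  aabaab$bdbca  a
    4  ab$bdbcaaaba  a
    5  abaab$bdbcaa  a
    6  b$bdbcaaabaa  a
    7  baab$bdbcaaa  a
    8  bcaaabaab$bd  d
    9  bdbcaaabaab$  $
   10  caaabaab$bdb  b
   11  dbcaaabaab$b  b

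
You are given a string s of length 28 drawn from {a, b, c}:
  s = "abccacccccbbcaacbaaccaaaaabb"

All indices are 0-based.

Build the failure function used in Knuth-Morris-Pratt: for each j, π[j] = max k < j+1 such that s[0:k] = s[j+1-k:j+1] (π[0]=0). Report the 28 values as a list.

π[0] = 0
j=1 s[j]='b': π[1]=0 (border '')
j=2 s[j]='c': π[2]=0 (border '')
j=3 s[j]='c': π[3]=0 (border '')
j=4 s[j]='a': π[4]=1 (border 'a')
j=5 s[j]='c': k: 1→0; π[5]=0 (border '')
j=6 s[j]='c': π[6]=0 (border '')
j=7 s[j]='c': π[7]=0 (border '')
j=8 s[j]='c': π[8]=0 (border '')
j=9 s[j]='c': π[9]=0 (border '')
j=10 s[j]='b': π[10]=0 (border '')
j=11 s[j]='b': π[11]=0 (border '')
j=12 s[j]='c': π[12]=0 (border '')
j=13 s[j]='a': π[13]=1 (border 'a')
j=14 s[j]='a': k: 1→0; π[14]=1 (border 'a')
j=15 s[j]='c': k: 1→0; π[15]=0 (border '')
j=16 s[j]='b': π[16]=0 (border '')
j=17 s[j]='a': π[17]=1 (border 'a')
j=18 s[j]='a': k: 1→0; π[18]=1 (border 'a')
j=19 s[j]='c': k: 1→0; π[19]=0 (border '')
j=20 s[j]='c': π[20]=0 (border '')
j=21 s[j]='a': π[21]=1 (border 'a')
j=22 s[j]='a': k: 1→0; π[22]=1 (border 'a')
j=23 s[j]='a': k: 1→0; π[23]=1 (border 'a')
j=24 s[j]='a': k: 1→0; π[24]=1 (border 'a')
j=25 s[j]='a': k: 1→0; π[25]=1 (border 'a')
j=26 s[j]='b': π[26]=2 (border 'ab')
j=27 s[j]='b': k: 2→0; π[27]=0 (border '')

[0, 0, 0, 0, 1, 0, 0, 0, 0, 0, 0, 0, 0, 1, 1, 0, 0, 1, 1, 0, 0, 1, 1, 1, 1, 1, 2, 0]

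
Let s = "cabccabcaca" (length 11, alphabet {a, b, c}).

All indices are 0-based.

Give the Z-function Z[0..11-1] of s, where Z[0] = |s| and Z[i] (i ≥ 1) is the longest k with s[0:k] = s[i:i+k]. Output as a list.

Z[0]=11
i=1: i≥r, start 0; Z[1]=0
i=2: i≥r, start 0; Z[2]=0
i=3: i≥r, start 0; Z[3]=1 scan→box=[3,4)
i=4: i≥r, start 0; Z[4]=4 scan→box=[4,8)
i=5: min(r-i=3, Z[1]=0)=0; Z[5]=0
i=6: min(r-i=2, Z[2]=0)=0; Z[6]=0
i=7: min(r-i=1, Z[3]=1)=1; Z[7]=2 scan→box=[7,9)
i=8: min(r-i=1, Z[1]=0)=0; Z[8]=0
i=9: i≥r, start 0; Z[9]=2 scan→box=[9,11)
i=10: min(r-i=1, Z[1]=0)=0; Z[10]=0

[11, 0, 0, 1, 4, 0, 0, 2, 0, 2, 0]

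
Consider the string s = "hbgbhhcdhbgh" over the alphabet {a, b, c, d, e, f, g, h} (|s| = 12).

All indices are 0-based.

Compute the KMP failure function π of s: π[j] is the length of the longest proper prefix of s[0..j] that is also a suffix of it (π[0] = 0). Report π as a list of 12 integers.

[0, 0, 0, 0, 1, 1, 0, 0, 1, 2, 3, 1]

π[0] = 0
j=1 s[j]='b': π[1]=0 (border '')
j=2 s[j]='g': π[2]=0 (border '')
j=3 s[j]='b': π[3]=0 (border '')
j=4 s[j]='h': π[4]=1 (border 'h')
j=5 s[j]='h': k: 1→0; π[5]=1 (border 'h')
j=6 s[j]='c': k: 1→0; π[6]=0 (border '')
j=7 s[j]='d': π[7]=0 (border '')
j=8 s[j]='h': π[8]=1 (border 'h')
j=9 s[j]='b': π[9]=2 (border 'hb')
j=10 s[j]='g': π[10]=3 (border 'hbg')
j=11 s[j]='h': k: 3→0; π[11]=1 (border 'h')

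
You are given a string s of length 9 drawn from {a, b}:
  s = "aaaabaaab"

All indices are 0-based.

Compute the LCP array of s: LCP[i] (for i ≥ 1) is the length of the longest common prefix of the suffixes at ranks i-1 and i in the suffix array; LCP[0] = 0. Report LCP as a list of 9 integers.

[0, 3, 4, 2, 3, 1, 2, 0, 1]

rank | idx | suffix
   0 |   0 | aaaabaaab
   1 |   5 | aaab
   2 |   1 | aaabaaab
   3 |   6 | aab
   4 |   2 | aabaaab
   5 |   7 | ab
   6 |   3 | abaaab
   7 |   8 | b
   8 |   4 | baaab

SA = [0, 5, 1, 6, 2, 7, 3, 8, 4]
rank  pair      lcp
   1  s[0:],s[5:]  3  'aaa'
   2  s[5:],s[1:]  4  'aaab'
   3  s[1:],s[6:]  2  'aa'
   4  s[6:],s[2:]  3  'aab'
   5  s[2:],s[7:]  1  'a'
   6  s[7:],s[3:]  2  'ab'
   7  s[3:],s[8:]  0  ''
   8  s[8:],s[4:]  1  'b'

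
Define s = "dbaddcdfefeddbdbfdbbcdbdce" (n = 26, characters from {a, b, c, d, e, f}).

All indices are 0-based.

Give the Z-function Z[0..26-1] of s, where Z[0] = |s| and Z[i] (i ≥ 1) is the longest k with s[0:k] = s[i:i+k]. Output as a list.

Z[0]=26
i=1: fresh scan; Z[1]=0
i=2: fresh scan; Z[2]=0
i=3: fresh scan; Z[3]=1 grow→box=[3,4)
i=4: fresh scan; Z[4]=1 grow→box=[4,5)
i=5: fresh scan; Z[5]=0
i=6: fresh scan; Z[6]=1 grow→box=[6,7)
i=7: fresh scan; Z[7]=0
i=8: fresh scan; Z[8]=0
i=9: fresh scan; Z[9]=0
i=10: fresh scan; Z[10]=0
i=11: fresh scan; Z[11]=1 grow→box=[11,12)
i=12: fresh scan; Z[12]=2 grow→box=[12,14)
i=13: min(r-i=1, Z[1]=0)=0; Z[13]=0
i=14: fresh scan; Z[14]=2 grow→box=[14,16)
i=15: min(r-i=1, Z[1]=0)=0; Z[15]=0
i=16: fresh scan; Z[16]=0
i=17: fresh scan; Z[17]=2 grow→box=[17,19)
i=18: min(r-i=1, Z[1]=0)=0; Z[18]=0
i=19: fresh scan; Z[19]=0
i=20: fresh scan; Z[20]=0
i=21: fresh scan; Z[21]=2 grow→box=[21,23)
i=22: min(r-i=1, Z[1]=0)=0; Z[22]=0
i=23: fresh scan; Z[23]=1 grow→box=[23,24)
i=24: fresh scan; Z[24]=0
i=25: fresh scan; Z[25]=0

[26, 0, 0, 1, 1, 0, 1, 0, 0, 0, 0, 1, 2, 0, 2, 0, 0, 2, 0, 0, 0, 2, 0, 1, 0, 0]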